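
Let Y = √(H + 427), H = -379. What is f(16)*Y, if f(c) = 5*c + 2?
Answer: 328*√3 ≈ 568.11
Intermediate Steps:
Y = 4*√3 (Y = √(-379 + 427) = √48 = 4*√3 ≈ 6.9282)
f(c) = 2 + 5*c
f(16)*Y = (2 + 5*16)*(4*√3) = (2 + 80)*(4*√3) = 82*(4*√3) = 328*√3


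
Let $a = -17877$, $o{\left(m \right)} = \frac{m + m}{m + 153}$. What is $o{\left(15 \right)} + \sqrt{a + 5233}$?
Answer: $\frac{5}{28} + 2 i \sqrt{3161} \approx 0.17857 + 112.45 i$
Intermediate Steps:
$o{\left(m \right)} = \frac{2 m}{153 + m}$
$o{\left(15 \right)} + \sqrt{a + 5233} = 2 \cdot 15 \frac{1}{153 + 15} + \sqrt{-17877 + 5233} = 2 \cdot 15 \cdot \frac{1}{168} + \sqrt{-12644} = 2 \cdot 15 \cdot \frac{1}{168} + 2 i \sqrt{3161} = \frac{5}{28} + 2 i \sqrt{3161}$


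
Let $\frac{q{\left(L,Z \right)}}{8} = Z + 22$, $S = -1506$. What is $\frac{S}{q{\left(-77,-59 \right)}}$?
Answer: $\frac{753}{148} \approx 5.0878$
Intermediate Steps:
$q{\left(L,Z \right)} = 176 + 8 Z$ ($q{\left(L,Z \right)} = 8 \left(Z + 22\right) = 8 \left(22 + Z\right) = 176 + 8 Z$)
$\frac{S}{q{\left(-77,-59 \right)}} = - \frac{1506}{176 + 8 \left(-59\right)} = - \frac{1506}{176 - 472} = - \frac{1506}{-296} = \left(-1506\right) \left(- \frac{1}{296}\right) = \frac{753}{148}$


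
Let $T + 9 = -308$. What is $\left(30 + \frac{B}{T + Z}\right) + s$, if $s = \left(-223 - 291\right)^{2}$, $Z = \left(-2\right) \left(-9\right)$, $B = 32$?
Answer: $\frac{79003542}{299} \approx 2.6423 \cdot 10^{5}$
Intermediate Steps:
$Z = 18$
$T = -317$ ($T = -9 - 308 = -317$)
$s = 264196$ ($s = \left(-514\right)^{2} = 264196$)
$\left(30 + \frac{B}{T + Z}\right) + s = \left(30 + \frac{1}{-317 + 18} \cdot 32\right) + 264196 = \left(30 + \frac{1}{-299} \cdot 32\right) + 264196 = \left(30 - \frac{32}{299}\right) + 264196 = \frac{8938}{299} + 264196 = \frac{79003542}{299}$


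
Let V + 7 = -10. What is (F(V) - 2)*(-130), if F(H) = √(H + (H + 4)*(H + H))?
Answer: 260 - 650*√17 ≈ -2420.0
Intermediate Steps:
V = -17 (V = -7 - 10 = -17)
F(H) = √(H + 2*H*(4 + H)) (F(H) = √(H + (4 + H)*(2*H)) = √(H + 2*H*(4 + H)))
(F(V) - 2)*(-130) = (√(-17*(9 + 2*(-17))) - 2)*(-130) = (√(-17*(9 - 34)) - 2)*(-130) = (√(-17*(-25)) - 2)*(-130) = (√425 - 2)*(-130) = (5*√17 - 2)*(-130) = (-2 + 5*√17)*(-130) = 260 - 650*√17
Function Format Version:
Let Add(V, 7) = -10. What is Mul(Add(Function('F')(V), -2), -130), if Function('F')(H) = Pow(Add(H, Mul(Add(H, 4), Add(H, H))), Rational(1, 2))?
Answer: Add(260, Mul(-650, Pow(17, Rational(1, 2)))) ≈ -2420.0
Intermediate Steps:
V = -17 (V = Add(-7, -10) = -17)
Function('F')(H) = Pow(Add(H, Mul(2, H, Add(4, H))), Rational(1, 2)) (Function('F')(H) = Pow(Add(H, Mul(Add(4, H), Mul(2, H))), Rational(1, 2)) = Pow(Add(H, Mul(2, H, Add(4, H))), Rational(1, 2)))
Mul(Add(Function('F')(V), -2), -130) = Mul(Add(Pow(Mul(-17, Add(9, Mul(2, -17))), Rational(1, 2)), -2), -130) = Mul(Add(Pow(Mul(-17, Add(9, -34)), Rational(1, 2)), -2), -130) = Mul(Add(Pow(Mul(-17, -25), Rational(1, 2)), -2), -130) = Mul(Add(Pow(425, Rational(1, 2)), -2), -130) = Mul(Add(Mul(5, Pow(17, Rational(1, 2))), -2), -130) = Mul(Add(-2, Mul(5, Pow(17, Rational(1, 2)))), -130) = Add(260, Mul(-650, Pow(17, Rational(1, 2))))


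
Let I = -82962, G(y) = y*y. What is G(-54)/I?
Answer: -162/4609 ≈ -0.035149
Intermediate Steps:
G(y) = y²
G(-54)/I = (-54)²/(-82962) = 2916*(-1/82962) = -162/4609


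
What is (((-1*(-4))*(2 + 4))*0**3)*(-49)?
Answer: 0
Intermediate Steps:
(((-1*(-4))*(2 + 4))*0**3)*(-49) = ((4*6)*0)*(-49) = (24*0)*(-49) = 0*(-49) = 0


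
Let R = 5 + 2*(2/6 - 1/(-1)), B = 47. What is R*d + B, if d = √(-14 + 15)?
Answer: 164/3 ≈ 54.667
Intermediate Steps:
d = 1 (d = √1 = 1)
R = 23/3 (R = 5 + 2*(2*(⅙) - 1*(-1)) = 5 + 2*(⅓ + 1) = 5 + 2*(4/3) = 5 + 8/3 = 23/3 ≈ 7.6667)
R*d + B = (23/3)*1 + 47 = 23/3 + 47 = 164/3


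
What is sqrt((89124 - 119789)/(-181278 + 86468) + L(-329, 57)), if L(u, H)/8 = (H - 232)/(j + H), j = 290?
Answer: I*sqrt(160670168551286)/6579814 ≈ 1.9264*I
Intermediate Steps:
L(u, H) = 8*(-232 + H)/(290 + H) (L(u, H) = 8*((H - 232)/(290 + H)) = 8*((-232 + H)/(290 + H)) = 8*(-232 + H)/(290 + H))
sqrt((89124 - 119789)/(-181278 + 86468) + L(-329, 57)) = sqrt((89124 - 119789)/(-181278 + 86468) + 8*(-232 + 57)/(290 + 57)) = sqrt(-30665/(-94810) + 8*(-175)/347) = sqrt(-30665*(-1/94810) + 8*(1/347)*(-175)) = sqrt(6133/18962 - 1400/347) = sqrt(-24418649/6579814) = I*sqrt(160670168551286)/6579814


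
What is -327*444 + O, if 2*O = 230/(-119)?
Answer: -17277487/119 ≈ -1.4519e+5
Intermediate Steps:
O = -115/119 (O = (230/(-119))/2 = (230*(-1/119))/2 = (1/2)*(-230/119) = -115/119 ≈ -0.96639)
-327*444 + O = -327*444 - 115/119 = -145188 - 115/119 = -17277487/119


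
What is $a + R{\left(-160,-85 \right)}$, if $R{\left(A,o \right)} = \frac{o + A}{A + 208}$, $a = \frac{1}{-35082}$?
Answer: $- \frac{1432523}{280656} \approx -5.1042$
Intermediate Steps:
$a = - \frac{1}{35082} \approx -2.8505 \cdot 10^{-5}$
$R{\left(A,o \right)} = \frac{A + o}{208 + A}$
$a + R{\left(-160,-85 \right)} = - \frac{1}{35082} + \frac{-160 - 85}{208 - 160} = - \frac{1}{35082} + \frac{1}{48} \left(-245\right) = - \frac{1}{35082} - \frac{245}{48} = - \frac{1432523}{280656}$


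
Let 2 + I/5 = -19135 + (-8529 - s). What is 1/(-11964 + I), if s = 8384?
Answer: -1/192214 ≈ -5.2025e-6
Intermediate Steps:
I = -180250 (I = -10 + 5*(-19135 + (-8529 - 1*8384)) = -10 + 5*(-19135 + (-8529 - 8384)) = -10 + 5*(-19135 - 16913) = -10 + 5*(-36048) = -10 - 180240 = -180250)
1/(-11964 + I) = 1/(-11964 - 180250) = 1/(-192214) = -1/192214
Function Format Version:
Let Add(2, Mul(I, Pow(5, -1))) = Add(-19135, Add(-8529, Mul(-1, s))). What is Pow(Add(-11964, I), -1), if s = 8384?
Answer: Rational(-1, 192214) ≈ -5.2025e-6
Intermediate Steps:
I = -180250 (I = Add(-10, Mul(5, Add(-19135, Add(-8529, Mul(-1, 8384))))) = Add(-10, Mul(5, Add(-19135, Add(-8529, -8384)))) = Add(-10, Mul(5, Add(-19135, -16913))) = Add(-10, Mul(5, -36048)) = Add(-10, -180240) = -180250)
Pow(Add(-11964, I), -1) = Pow(Add(-11964, -180250), -1) = Pow(-192214, -1) = Rational(-1, 192214)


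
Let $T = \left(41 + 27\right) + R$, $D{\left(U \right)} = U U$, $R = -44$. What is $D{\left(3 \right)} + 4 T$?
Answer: $105$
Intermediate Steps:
$D{\left(U \right)} = U^{2}$
$T = 24$ ($T = \left(41 + 27\right) - 44 = 68 - 44 = 24$)
$D{\left(3 \right)} + 4 T = 3^{2} + 4 \cdot 24 = 9 + 96 = 105$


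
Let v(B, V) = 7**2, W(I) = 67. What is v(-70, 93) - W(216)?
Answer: -18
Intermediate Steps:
v(B, V) = 49
v(-70, 93) - W(216) = 49 - 1*67 = 49 - 67 = -18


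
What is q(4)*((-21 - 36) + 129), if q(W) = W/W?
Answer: 72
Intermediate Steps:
q(W) = 1
q(4)*((-21 - 36) + 129) = 1*((-21 - 36) + 129) = 1*(-57 + 129) = 1*72 = 72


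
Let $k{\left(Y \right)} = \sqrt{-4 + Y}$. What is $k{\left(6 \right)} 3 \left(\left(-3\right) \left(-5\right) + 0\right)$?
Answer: $45 \sqrt{2} \approx 63.64$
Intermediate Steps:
$k{\left(6 \right)} 3 \left(\left(-3\right) \left(-5\right) + 0\right) = \sqrt{-4 + 6} \cdot 3 \left(\left(-3\right) \left(-5\right) + 0\right) = \sqrt{2} \cdot 3 \left(15 + 0\right) = 3 \sqrt{2} \cdot 15 = 45 \sqrt{2}$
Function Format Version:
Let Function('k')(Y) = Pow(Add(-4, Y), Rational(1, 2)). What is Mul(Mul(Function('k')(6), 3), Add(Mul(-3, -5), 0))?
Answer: Mul(45, Pow(2, Rational(1, 2))) ≈ 63.640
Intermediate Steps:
Mul(Mul(Function('k')(6), 3), Add(Mul(-3, -5), 0)) = Mul(Mul(Pow(Add(-4, 6), Rational(1, 2)), 3), Add(Mul(-3, -5), 0)) = Mul(Mul(Pow(2, Rational(1, 2)), 3), Add(15, 0)) = Mul(Mul(3, Pow(2, Rational(1, 2))), 15) = Mul(45, Pow(2, Rational(1, 2)))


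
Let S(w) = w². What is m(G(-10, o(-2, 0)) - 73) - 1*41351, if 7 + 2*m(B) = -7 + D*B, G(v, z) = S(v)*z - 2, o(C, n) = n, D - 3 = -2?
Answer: -82791/2 ≈ -41396.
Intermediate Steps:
D = 1 (D = 3 - 2 = 1)
G(v, z) = -2 + z*v² (G(v, z) = v²*z - 2 = z*v² - 2 = -2 + z*v²)
m(B) = -7 + B/2 (m(B) = -7/2 + (-7 + 1*B)/2 = -7/2 + (-7 + B)/2 = -7/2 + (-7/2 + B/2) = -7 + B/2)
m(G(-10, o(-2, 0)) - 73) - 1*41351 = (-7 + ((-2 + 0*(-10)²) - 73)/2) - 1*41351 = (-7 + ((-2 + 0*100) - 73)/2) - 41351 = (-7 + ((-2 + 0) - 73)/2) - 41351 = (-7 + (-2 - 73)/2) - 41351 = (-7 + (½)*(-75)) - 41351 = (-7 - 75/2) - 41351 = -89/2 - 41351 = -82791/2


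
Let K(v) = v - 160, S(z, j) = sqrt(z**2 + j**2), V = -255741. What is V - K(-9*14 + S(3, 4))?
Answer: -255460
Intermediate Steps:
S(z, j) = sqrt(j**2 + z**2)
K(v) = -160 + v
V - K(-9*14 + S(3, 4)) = -255741 - (-160 + (-9*14 + sqrt(4**2 + 3**2))) = -255741 - (-160 + (-126 + sqrt(16 + 9))) = -255741 - (-160 + (-126 + sqrt(25))) = -255741 - (-160 + (-126 + 5)) = -255741 - (-160 - 121) = -255741 - 1*(-281) = -255741 + 281 = -255460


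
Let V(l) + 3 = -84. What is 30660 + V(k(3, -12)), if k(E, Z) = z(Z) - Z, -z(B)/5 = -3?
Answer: 30573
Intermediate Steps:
z(B) = 15 (z(B) = -5*(-3) = 15)
k(E, Z) = 15 - Z
V(l) = -87 (V(l) = -3 - 84 = -87)
30660 + V(k(3, -12)) = 30660 - 87 = 30573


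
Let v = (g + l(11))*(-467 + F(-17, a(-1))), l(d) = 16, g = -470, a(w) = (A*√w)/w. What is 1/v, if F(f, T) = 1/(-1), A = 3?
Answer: 1/212472 ≈ 4.7065e-6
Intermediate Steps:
a(w) = 3/√w (a(w) = (3*√w)/w = 3/√w)
F(f, T) = -1
v = 212472 (v = (-470 + 16)*(-467 - 1) = -454*(-468) = 212472)
1/v = 1/212472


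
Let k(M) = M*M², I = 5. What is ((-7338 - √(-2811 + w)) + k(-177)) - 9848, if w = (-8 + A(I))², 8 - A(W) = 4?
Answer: -5562419 - I*√2795 ≈ -5.5624e+6 - 52.868*I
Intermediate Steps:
A(W) = 4 (A(W) = 8 - 1*4 = 8 - 4 = 4)
w = 16 (w = (-8 + 4)² = (-4)² = 16)
k(M) = M³
((-7338 - √(-2811 + w)) + k(-177)) - 9848 = ((-7338 - √(-2811 + 16)) + (-177)³) - 9848 = ((-7338 - √(-2795)) - 5545233) - 9848 = ((-7338 - I*√2795) - 5545233) - 9848 = (-5552571 - I*√2795) - 9848 = -5562419 - I*√2795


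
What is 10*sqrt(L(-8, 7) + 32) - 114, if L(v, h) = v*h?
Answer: -114 + 20*I*sqrt(6) ≈ -114.0 + 48.99*I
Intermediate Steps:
L(v, h) = h*v
10*sqrt(L(-8, 7) + 32) - 114 = 10*sqrt(7*(-8) + 32) - 114 = 10*sqrt(-56 + 32) - 114 = 10*sqrt(-24) - 114 = 10*(2*I*sqrt(6)) - 114 = 20*I*sqrt(6) - 114 = -114 + 20*I*sqrt(6)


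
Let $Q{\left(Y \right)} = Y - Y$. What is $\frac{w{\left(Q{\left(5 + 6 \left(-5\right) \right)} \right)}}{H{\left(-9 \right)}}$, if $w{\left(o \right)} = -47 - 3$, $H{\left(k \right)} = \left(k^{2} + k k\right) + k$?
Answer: $- \frac{50}{153} \approx -0.3268$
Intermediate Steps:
$H{\left(k \right)} = k + 2 k^{2}$ ($H{\left(k \right)} = \left(k^{2} + k^{2}\right) + k = 2 k^{2} + k = k + 2 k^{2}$)
$Q{\left(Y \right)} = 0$
$w{\left(o \right)} = -50$ ($w{\left(o \right)} = -47 - 3 = -50$)
$\frac{w{\left(Q{\left(5 + 6 \left(-5\right) \right)} \right)}}{H{\left(-9 \right)}} = - \frac{50}{\left(-9\right) \left(1 + 2 \left(-9\right)\right)} = - \frac{50}{\left(-9\right) \left(1 - 18\right)} = - \frac{50}{\left(-9\right) \left(-17\right)} = - \frac{50}{153}$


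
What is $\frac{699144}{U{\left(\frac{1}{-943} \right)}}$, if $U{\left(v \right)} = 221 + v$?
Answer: $\frac{329646396}{104201} \approx 3163.6$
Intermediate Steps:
$\frac{699144}{U{\left(\frac{1}{-943} \right)}} = \frac{699144}{221 + \frac{1}{-943}} = \frac{699144}{221 - \frac{1}{943}} = \frac{699144}{\frac{208402}{943}} = 699144 \cdot \frac{943}{208402} = \frac{329646396}{104201}$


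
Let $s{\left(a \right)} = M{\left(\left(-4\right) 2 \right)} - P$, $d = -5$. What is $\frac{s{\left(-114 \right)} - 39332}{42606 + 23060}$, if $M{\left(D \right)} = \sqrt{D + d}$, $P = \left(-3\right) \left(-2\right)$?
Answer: $- \frac{19669}{32833} + \frac{i \sqrt{13}}{65666} \approx -0.59906 + 5.4907 \cdot 10^{-5} i$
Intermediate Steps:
$P = 6$
$M{\left(D \right)} = \sqrt{-5 + D}$ ($M{\left(D \right)} = \sqrt{D - 5} = \sqrt{-5 + D}$)
$s{\left(a \right)} = -6 + i \sqrt{13}$ ($s{\left(a \right)} = \sqrt{-5 - 8} - 6 = \sqrt{-13} - 6 = i \sqrt{13} - 6 = -6 + i \sqrt{13}$)
$\frac{s{\left(-114 \right)} - 39332}{42606 + 23060} = \frac{\left(-6 + i \sqrt{13}\right) - 39332}{42606 + 23060} = \frac{-39338 + i \sqrt{13}}{65666} = \left(-39338 + i \sqrt{13}\right) \frac{1}{65666} = - \frac{19669}{32833} + \frac{i \sqrt{13}}{65666}$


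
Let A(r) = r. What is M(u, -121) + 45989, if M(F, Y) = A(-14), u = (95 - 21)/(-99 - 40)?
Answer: 45975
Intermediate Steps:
u = -74/139 (u = 74/(-139) = 74*(-1/139) = -74/139 ≈ -0.53237)
M(F, Y) = -14
M(u, -121) + 45989 = -14 + 45989 = 45975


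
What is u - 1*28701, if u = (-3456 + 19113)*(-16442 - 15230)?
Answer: -495917205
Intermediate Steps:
u = -495888504 (u = 15657*(-31672) = -495888504)
u - 1*28701 = -495888504 - 1*28701 = -495888504 - 28701 = -495917205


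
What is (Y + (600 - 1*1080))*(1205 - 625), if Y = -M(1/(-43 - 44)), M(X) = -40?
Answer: -255200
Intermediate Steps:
Y = 40 (Y = -1*(-40) = 40)
(Y + (600 - 1*1080))*(1205 - 625) = (40 + (600 - 1*1080))*(1205 - 625) = (40 + (600 - 1080))*580 = (40 - 480)*580 = -440*580 = -255200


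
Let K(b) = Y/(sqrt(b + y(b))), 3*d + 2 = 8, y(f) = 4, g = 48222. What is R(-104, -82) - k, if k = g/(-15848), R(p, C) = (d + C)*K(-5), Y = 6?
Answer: 24111/7924 + 480*I ≈ 3.0428 + 480.0*I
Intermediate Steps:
d = 2 (d = -2/3 + (1/3)*8 = -2/3 + 8/3 = 2)
K(b) = 6/sqrt(4 + b) (K(b) = 6/(sqrt(b + 4)) = 6/(sqrt(4 + b)) = 6/sqrt(4 + b))
R(p, C) = -6*I*(2 + C) (R(p, C) = (2 + C)*(6/sqrt(4 - 5)) = (2 + C)*(6/sqrt(-1)) = (2 + C)*(6*(-I)) = (2 + C)*(-6*I) = -6*I*(2 + C))
k = -24111/7924 (k = 48222/(-15848) = 48222*(-1/15848) = -24111/7924 ≈ -3.0428)
R(-104, -82) - k = 6*I*(-2 - 1*(-82)) - 1*(-24111/7924) = 6*I*(-2 + 82) + 24111/7924 = 6*I*80 + 24111/7924 = 480*I + 24111/7924 = 24111/7924 + 480*I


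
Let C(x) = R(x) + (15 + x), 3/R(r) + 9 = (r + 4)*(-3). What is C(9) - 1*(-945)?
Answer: 15503/16 ≈ 968.94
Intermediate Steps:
R(r) = 3/(-21 - 3*r) (R(r) = 3/(-9 + (r + 4)*(-3)) = 3/(-9 + (4 + r)*(-3)) = 3/(-9 + (-12 - 3*r)) = 3/(-21 - 3*r))
C(x) = 15 + x - 1/(7 + x) (C(x) = -1/(7 + x) + (15 + x) = 15 + x - 1/(7 + x))
C(9) - 1*(-945) = (-1 + (7 + 9)*(15 + 9))/(7 + 9) - 1*(-945) = (-1 + 16*24)/16 + 945 = (-1 + 384)/16 + 945 = (1/16)*383 + 945 = 383/16 + 945 = 15503/16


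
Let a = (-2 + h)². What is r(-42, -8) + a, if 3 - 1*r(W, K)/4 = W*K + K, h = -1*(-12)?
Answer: -1200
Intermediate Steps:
h = 12
r(W, K) = 12 - 4*K - 4*K*W (r(W, K) = 12 - 4*(W*K + K) = 12 - 4*(K*W + K) = 12 - 4*(K + K*W) = 12 + (-4*K - 4*K*W) = 12 - 4*K - 4*K*W)
a = 100 (a = (-2 + 12)² = 10² = 100)
r(-42, -8) + a = (12 - 4*(-8) - 4*(-8)*(-42)) + 100 = (12 + 32 - 1344) + 100 = -1300 + 100 = -1200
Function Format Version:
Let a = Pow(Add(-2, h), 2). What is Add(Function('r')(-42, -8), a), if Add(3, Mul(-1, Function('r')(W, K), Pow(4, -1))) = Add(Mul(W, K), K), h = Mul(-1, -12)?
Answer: -1200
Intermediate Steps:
h = 12
Function('r')(W, K) = Add(12, Mul(-4, K), Mul(-4, K, W)) (Function('r')(W, K) = Add(12, Mul(-4, Add(Mul(W, K), K))) = Add(12, Mul(-4, Add(Mul(K, W), K))) = Add(12, Mul(-4, Add(K, Mul(K, W)))) = Add(12, Add(Mul(-4, K), Mul(-4, K, W))) = Add(12, Mul(-4, K), Mul(-4, K, W)))
a = 100 (a = Pow(Add(-2, 12), 2) = Pow(10, 2) = 100)
Add(Function('r')(-42, -8), a) = Add(Add(12, Mul(-4, -8), Mul(-4, -8, -42)), 100) = Add(Add(12, 32, -1344), 100) = Add(-1300, 100) = -1200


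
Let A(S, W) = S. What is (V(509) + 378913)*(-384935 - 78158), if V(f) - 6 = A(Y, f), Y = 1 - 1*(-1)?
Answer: -175475662653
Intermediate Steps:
Y = 2 (Y = 1 + 1 = 2)
V(f) = 8 (V(f) = 6 + 2 = 8)
(V(509) + 378913)*(-384935 - 78158) = (8 + 378913)*(-384935 - 78158) = 378921*(-463093) = -175475662653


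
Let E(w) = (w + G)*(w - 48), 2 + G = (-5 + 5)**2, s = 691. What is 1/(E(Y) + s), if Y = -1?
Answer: 1/838 ≈ 0.0011933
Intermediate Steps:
G = -2 (G = -2 + (-5 + 5)**2 = -2 + 0**2 = -2 + 0 = -2)
E(w) = (-48 + w)*(-2 + w) (E(w) = (w - 2)*(w - 48) = (-2 + w)*(-48 + w) = (-48 + w)*(-2 + w))
1/(E(Y) + s) = 1/((96 + (-1)**2 - 50*(-1)) + 691) = 1/((96 + 1 + 50) + 691) = 1/(147 + 691) = 1/838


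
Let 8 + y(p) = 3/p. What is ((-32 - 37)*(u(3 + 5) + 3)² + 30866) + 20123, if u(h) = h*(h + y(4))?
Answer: 45400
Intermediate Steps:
y(p) = -8 + 3/p
u(h) = h*(-29/4 + h) (u(h) = h*(h + (-8 + 3/4)) = h*(h + (-8 + 3*(¼))) = h*(h + (-8 + ¾)) = h*(h - 29/4) = h*(-29/4 + h))
((-32 - 37)*(u(3 + 5) + 3)² + 30866) + 20123 = ((-32 - 37)*((3 + 5)*(-29 + 4*(3 + 5))/4 + 3)² + 30866) + 20123 = (-69*((¼)*8*(-29 + 4*8) + 3)² + 30866) + 20123 = (-69*((¼)*8*(-29 + 32) + 3)² + 30866) + 20123 = (-69*((¼)*8*3 + 3)² + 30866) + 20123 = (-69*(6 + 3)² + 30866) + 20123 = (-69*9² + 30866) + 20123 = (-69*81 + 30866) + 20123 = (-5589 + 30866) + 20123 = 25277 + 20123 = 45400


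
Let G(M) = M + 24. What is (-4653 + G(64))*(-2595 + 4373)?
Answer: -8116570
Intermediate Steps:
G(M) = 24 + M
(-4653 + G(64))*(-2595 + 4373) = (-4653 + (24 + 64))*(-2595 + 4373) = (-4653 + 88)*1778 = -4565*1778 = -8116570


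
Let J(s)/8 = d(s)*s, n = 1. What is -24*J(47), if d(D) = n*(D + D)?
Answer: -848256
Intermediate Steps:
d(D) = 2*D (d(D) = 1*(D + D) = 1*(2*D) = 2*D)
J(s) = 16*s² (J(s) = 8*((2*s)*s) = 8*(2*s²) = 16*s²)
-24*J(47) = -384*47² = -384*2209 = -24*35344 = -848256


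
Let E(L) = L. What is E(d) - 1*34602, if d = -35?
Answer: -34637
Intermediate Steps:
E(d) - 1*34602 = -35 - 1*34602 = -35 - 34602 = -34637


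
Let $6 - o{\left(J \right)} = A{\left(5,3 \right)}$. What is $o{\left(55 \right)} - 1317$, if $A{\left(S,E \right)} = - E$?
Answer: $-1308$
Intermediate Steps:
$o{\left(J \right)} = 9$ ($o{\left(J \right)} = 6 - \left(-1\right) 3 = 6 - -3 = 6 + 3 = 9$)
$o{\left(55 \right)} - 1317 = 9 - 1317 = -1308$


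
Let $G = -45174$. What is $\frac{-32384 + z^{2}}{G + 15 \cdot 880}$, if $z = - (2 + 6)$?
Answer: $\frac{16160}{15987} \approx 1.0108$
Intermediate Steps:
$z = -8$ ($z = \left(-1\right) 8 = -8$)
$\frac{-32384 + z^{2}}{G + 15 \cdot 880} = \frac{-32384 + \left(-8\right)^{2}}{-45174 + 15 \cdot 880} = \frac{-32384 + 64}{-45174 + 13200} = - \frac{32320}{-31974} = \left(-32320\right) \left(- \frac{1}{31974}\right) = \frac{16160}{15987}$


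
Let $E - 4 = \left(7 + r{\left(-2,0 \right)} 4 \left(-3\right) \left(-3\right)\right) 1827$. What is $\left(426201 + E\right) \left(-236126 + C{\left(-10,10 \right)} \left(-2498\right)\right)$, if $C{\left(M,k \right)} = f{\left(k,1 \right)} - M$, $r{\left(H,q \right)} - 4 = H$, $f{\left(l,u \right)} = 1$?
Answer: $-150396098952$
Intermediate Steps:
$r{\left(H,q \right)} = 4 + H$
$C{\left(M,k \right)} = 1 - M$
$E = 144337$ ($E = 4 + \left(7 + \left(4 - 2\right) 4 \left(-3\right) \left(-3\right)\right) 1827 = 4 + \left(7 + 2 \cdot 4 \left(-3\right) \left(-3\right)\right) 1827 = 4 + \left(7 + 8 \left(-3\right) \left(-3\right)\right) 1827 = 4 + \left(7 - -72\right) 1827 = 4 + \left(7 + 72\right) 1827 = 4 + 79 \cdot 1827 = 4 + 144333 = 144337$)
$\left(426201 + E\right) \left(-236126 + C{\left(-10,10 \right)} \left(-2498\right)\right) = \left(426201 + 144337\right) \left(-236126 + \left(1 - -10\right) \left(-2498\right)\right) = 570538 \left(-236126 + \left(1 + 10\right) \left(-2498\right)\right) = 570538 \left(-236126 + 11 \left(-2498\right)\right) = 570538 \left(-236126 - 27478\right) = 570538 \left(-263604\right) = -150396098952$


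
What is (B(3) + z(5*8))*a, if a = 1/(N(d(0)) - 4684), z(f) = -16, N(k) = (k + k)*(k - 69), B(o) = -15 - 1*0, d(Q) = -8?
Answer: 31/3452 ≈ 0.0089803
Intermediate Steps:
B(o) = -15 (B(o) = -15 + 0 = -15)
N(k) = 2*k*(-69 + k) (N(k) = (2*k)*(-69 + k) = 2*k*(-69 + k))
a = -1/3452 (a = 1/(2*(-8)*(-69 - 8) - 4684) = 1/(2*(-8)*(-77) - 4684) = 1/(1232 - 4684) = 1/(-3452) = -1/3452 ≈ -0.00028969)
(B(3) + z(5*8))*a = (-15 - 16)*(-1/3452) = -31*(-1/3452) = 31/3452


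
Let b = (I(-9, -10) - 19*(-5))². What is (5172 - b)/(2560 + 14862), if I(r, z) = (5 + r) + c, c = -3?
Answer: -1286/8711 ≈ -0.14763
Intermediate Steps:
I(r, z) = 2 + r (I(r, z) = (5 + r) - 3 = 2 + r)
b = 7744 (b = ((2 - 9) - 19*(-5))² = (-7 + 95)² = 88² = 7744)
(5172 - b)/(2560 + 14862) = (5172 - 1*7744)/(2560 + 14862) = (5172 - 7744)/17422 = -2572*1/17422 = -1286/8711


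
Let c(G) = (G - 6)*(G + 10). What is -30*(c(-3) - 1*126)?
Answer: 5670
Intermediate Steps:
c(G) = (-6 + G)*(10 + G)
-30*(c(-3) - 1*126) = -30*((-60 + (-3)² + 4*(-3)) - 1*126) = -30*((-60 + 9 - 12) - 126) = -30*(-63 - 126) = -30*(-189) = 5670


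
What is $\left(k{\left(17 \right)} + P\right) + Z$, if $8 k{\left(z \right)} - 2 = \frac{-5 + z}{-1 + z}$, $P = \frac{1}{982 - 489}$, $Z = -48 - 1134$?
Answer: $- \frac{18641777}{15776} \approx -1181.7$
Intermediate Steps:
$Z = -1182$ ($Z = -48 - 1134 = -1182$)
$P = \frac{1}{493} \approx 0.0020284$
$k{\left(z \right)} = \frac{1}{4} + \frac{-5 + z}{8 \left(-1 + z\right)}$ ($k{\left(z \right)} = \frac{1}{4} + \frac{\left(-5 + z\right) \frac{1}{-1 + z}}{8} = \frac{1}{4} + \frac{\frac{1}{-1 + z} \left(-5 + z\right)}{8} = \frac{1}{4} + \frac{-5 + z}{8 \left(-1 + z\right)}$)
$\left(k{\left(17 \right)} + P\right) + Z = \left(\frac{-7 + 3 \cdot 17}{8 \left(-1 + 17\right)} + \frac{1}{493}\right) - 1182 = \left(\frac{-7 + 51}{8 \cdot 16} + \frac{1}{493}\right) - 1182 = \left(\frac{1}{8} \cdot \frac{1}{16} \cdot 44 + \frac{1}{493}\right) - 1182 = \left(\frac{11}{32} + \frac{1}{493}\right) - 1182 = \frac{5455}{15776} - 1182 = - \frac{18641777}{15776}$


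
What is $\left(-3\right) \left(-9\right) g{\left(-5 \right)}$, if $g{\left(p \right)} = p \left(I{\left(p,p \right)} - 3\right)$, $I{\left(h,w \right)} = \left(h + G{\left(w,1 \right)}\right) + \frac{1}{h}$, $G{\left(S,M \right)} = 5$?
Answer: $432$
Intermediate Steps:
$I{\left(h,w \right)} = 5 + h + \frac{1}{h}$ ($I{\left(h,w \right)} = \left(h + 5\right) + \frac{1}{h} = \left(5 + h\right) + \frac{1}{h} = 5 + h + \frac{1}{h}$)
$g{\left(p \right)} = p \left(2 + p + \frac{1}{p}\right)$ ($g{\left(p \right)} = p \left(\left(5 + p + \frac{1}{p}\right) - 3\right) = p \left(2 + p + \frac{1}{p}\right)$)
$\left(-3\right) \left(-9\right) g{\left(-5 \right)} = \left(-3\right) \left(-9\right) \left(1 - 5 \left(2 - 5\right)\right) = 27 \left(1 - -15\right) = 27 \left(1 + 15\right) = 27 \cdot 16 = 432$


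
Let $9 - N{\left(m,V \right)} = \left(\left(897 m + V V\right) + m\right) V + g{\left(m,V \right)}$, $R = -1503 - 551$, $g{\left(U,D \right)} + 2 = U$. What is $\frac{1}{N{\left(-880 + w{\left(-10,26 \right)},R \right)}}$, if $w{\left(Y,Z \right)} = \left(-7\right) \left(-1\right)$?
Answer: $\frac{1}{7055412832} \approx 1.4174 \cdot 10^{-10}$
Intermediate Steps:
$g{\left(U,D \right)} = -2 + U$
$w{\left(Y,Z \right)} = 7$
$R = -2054$
$N{\left(m,V \right)} = 11 - m - V \left(V^{2} + 898 m\right)$ ($N{\left(m,V \right)} = 9 - \left(\left(\left(897 m + V V\right) + m\right) V + \left(-2 + m\right)\right) = 9 - \left(\left(\left(897 m + V^{2}\right) + m\right) V + \left(-2 + m\right)\right) = 9 - \left(\left(\left(V^{2} + 897 m\right) + m\right) V + \left(-2 + m\right)\right) = 9 - \left(\left(V^{2} + 898 m\right) V + \left(-2 + m\right)\right) = 9 - \left(V \left(V^{2} + 898 m\right) + \left(-2 + m\right)\right) = 9 - \left(-2 + m + V \left(V^{2} + 898 m\right)\right) = 11 - m - V \left(V^{2} + 898 m\right)$)
$\frac{1}{N{\left(-880 + w{\left(-10,26 \right)},R \right)}} = \frac{1}{11 - \left(-880 + 7\right) - \left(-2054\right)^{3} - - 1844492 \left(-880 + 7\right)} = \frac{1}{11 - -873 - -8665653464 - \left(-1844492\right) \left(-873\right)} = \frac{1}{11 + 873 + 8665653464 - 1610241516} = \frac{1}{7055412832}$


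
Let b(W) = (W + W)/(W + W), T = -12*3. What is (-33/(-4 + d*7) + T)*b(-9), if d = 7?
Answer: -551/15 ≈ -36.733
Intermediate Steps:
T = -36
b(W) = 1 (b(W) = (2*W)/((2*W)) = (2*W)*(1/(2*W)) = 1)
(-33/(-4 + d*7) + T)*b(-9) = (-33/(-4 + 7*7) - 36)*1 = (-33/(-4 + 49) - 36)*1 = (-33/45 - 36)*1 = (-33*1/45 - 36)*1 = (-11/15 - 36)*1 = -551/15*1 = -551/15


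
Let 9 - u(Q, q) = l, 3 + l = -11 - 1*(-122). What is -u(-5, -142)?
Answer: 99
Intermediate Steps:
l = 108 (l = -3 + (-11 - 1*(-122)) = -3 + (-11 + 122) = -3 + 111 = 108)
u(Q, q) = -99 (u(Q, q) = 9 - 1*108 = 9 - 108 = -99)
-u(-5, -142) = -1*(-99) = 99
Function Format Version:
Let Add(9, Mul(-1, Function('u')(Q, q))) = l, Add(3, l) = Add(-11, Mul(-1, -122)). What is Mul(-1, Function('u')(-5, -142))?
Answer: 99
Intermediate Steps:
l = 108 (l = Add(-3, Add(-11, Mul(-1, -122))) = Add(-3, Add(-11, 122)) = Add(-3, 111) = 108)
Function('u')(Q, q) = -99 (Function('u')(Q, q) = Add(9, Mul(-1, 108)) = Add(9, -108) = -99)
Mul(-1, Function('u')(-5, -142)) = Mul(-1, -99) = 99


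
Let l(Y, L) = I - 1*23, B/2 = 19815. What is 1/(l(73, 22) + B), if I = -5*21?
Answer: 1/39502 ≈ 2.5315e-5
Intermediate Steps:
I = -105
B = 39630 (B = 2*19815 = 39630)
l(Y, L) = -128 (l(Y, L) = -105 - 1*23 = -105 - 23 = -128)
1/(l(73, 22) + B) = 1/(-128 + 39630) = 1/39502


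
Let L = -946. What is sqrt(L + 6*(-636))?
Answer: I*sqrt(4762) ≈ 69.007*I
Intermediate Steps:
sqrt(L + 6*(-636)) = sqrt(-946 + 6*(-636)) = sqrt(-946 - 3816) = sqrt(-4762) = I*sqrt(4762)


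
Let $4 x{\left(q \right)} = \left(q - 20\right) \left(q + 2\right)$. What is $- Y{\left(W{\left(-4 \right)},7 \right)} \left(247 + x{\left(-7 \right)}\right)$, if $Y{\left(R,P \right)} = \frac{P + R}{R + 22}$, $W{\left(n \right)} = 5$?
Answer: $- \frac{1123}{9} \approx -124.78$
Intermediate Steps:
$x{\left(q \right)} = \frac{\left(-20 + q\right) \left(2 + q\right)}{4}$ ($x{\left(q \right)} = \frac{\left(q - 20\right) \left(q + 2\right)}{4} = \frac{\left(-20 + q\right) \left(2 + q\right)}{4}$)
$Y{\left(R,P \right)} = \frac{P + R}{22 + R}$
$- Y{\left(W{\left(-4 \right)},7 \right)} \left(247 + x{\left(-7 \right)}\right) = - \frac{7 + 5}{22 + 5} \left(247 - \left(- \frac{43}{2} - \frac{49}{4}\right)\right) = - \frac{1}{27} \cdot 12 \left(247 + \left(-10 + \frac{63}{2} + \frac{1}{4} \cdot 49\right)\right) = - \frac{1}{27} \cdot 12 \left(247 + \left(-10 + \frac{63}{2} + \frac{49}{4}\right)\right) = - \frac{4 \left(247 + \frac{135}{4}\right)}{9} = - \frac{4 \cdot 1123}{9 \cdot 4} = \left(-1\right) \frac{1123}{9} = - \frac{1123}{9}$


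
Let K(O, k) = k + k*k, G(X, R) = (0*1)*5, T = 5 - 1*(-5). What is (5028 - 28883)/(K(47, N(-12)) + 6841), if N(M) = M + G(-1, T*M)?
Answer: -65/19 ≈ -3.4211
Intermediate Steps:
T = 10 (T = 5 + 5 = 10)
G(X, R) = 0 (G(X, R) = 0*5 = 0)
N(M) = M (N(M) = M + 0 = M)
K(O, k) = k + k²
(5028 - 28883)/(K(47, N(-12)) + 6841) = (5028 - 28883)/(-12*(1 - 12) + 6841) = -23855/(-12*(-11) + 6841) = -23855/(132 + 6841) = -23855/6973 = -23855*1/6973 = -65/19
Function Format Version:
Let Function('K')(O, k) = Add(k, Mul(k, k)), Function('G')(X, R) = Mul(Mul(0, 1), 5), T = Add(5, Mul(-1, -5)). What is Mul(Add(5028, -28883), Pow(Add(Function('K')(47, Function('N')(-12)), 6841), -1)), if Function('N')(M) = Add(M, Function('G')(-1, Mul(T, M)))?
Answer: Rational(-65, 19) ≈ -3.4211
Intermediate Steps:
T = 10 (T = Add(5, 5) = 10)
Function('G')(X, R) = 0 (Function('G')(X, R) = Mul(0, 5) = 0)
Function('N')(M) = M (Function('N')(M) = Add(M, 0) = M)
Function('K')(O, k) = Add(k, Pow(k, 2))
Mul(Add(5028, -28883), Pow(Add(Function('K')(47, Function('N')(-12)), 6841), -1)) = Mul(Add(5028, -28883), Pow(Add(Mul(-12, Add(1, -12)), 6841), -1)) = Mul(-23855, Pow(Add(Mul(-12, -11), 6841), -1)) = Mul(-23855, Pow(Add(132, 6841), -1)) = Mul(-23855, Pow(6973, -1)) = Mul(-23855, Rational(1, 6973)) = Rational(-65, 19)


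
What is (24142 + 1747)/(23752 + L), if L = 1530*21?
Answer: 25889/55882 ≈ 0.46328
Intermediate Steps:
L = 32130
(24142 + 1747)/(23752 + L) = (24142 + 1747)/(23752 + 32130) = 25889/55882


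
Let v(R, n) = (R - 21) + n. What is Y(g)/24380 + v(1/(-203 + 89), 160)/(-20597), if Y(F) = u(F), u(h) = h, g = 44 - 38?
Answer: -46526594/7155706755 ≈ -0.0065020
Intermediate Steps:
g = 6
v(R, n) = -21 + R + n (v(R, n) = (-21 + R) + n = -21 + R + n)
Y(F) = F
Y(g)/24380 + v(1/(-203 + 89), 160)/(-20597) = 6/24380 + (-21 + 1/(-203 + 89) + 160)/(-20597) = 6*(1/24380) + (-21 + 1/(-114) + 160)*(-1/20597) = 3/12190 + (-21 - 1/114 + 160)*(-1/20597) = 3/12190 + (15845/114)*(-1/20597) = 3/12190 - 15845/2348058 = -46526594/7155706755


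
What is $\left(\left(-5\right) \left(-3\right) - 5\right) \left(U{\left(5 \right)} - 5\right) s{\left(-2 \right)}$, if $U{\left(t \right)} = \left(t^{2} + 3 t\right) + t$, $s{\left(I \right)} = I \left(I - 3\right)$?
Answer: $4000$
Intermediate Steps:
$s{\left(I \right)} = I \left(-3 + I\right)$
$U{\left(t \right)} = t^{2} + 4 t$
$\left(\left(-5\right) \left(-3\right) - 5\right) \left(U{\left(5 \right)} - 5\right) s{\left(-2 \right)} = \left(\left(-5\right) \left(-3\right) - 5\right) \left(5 \left(4 + 5\right) - 5\right) \left(- 2 \left(-3 - 2\right)\right) = \left(15 - 5\right) \left(5 \cdot 9 - 5\right) \left(\left(-2\right) \left(-5\right)\right) = 10 \left(45 - 5\right) 10 = 10 \cdot 40 \cdot 10 = 400 \cdot 10 = 4000$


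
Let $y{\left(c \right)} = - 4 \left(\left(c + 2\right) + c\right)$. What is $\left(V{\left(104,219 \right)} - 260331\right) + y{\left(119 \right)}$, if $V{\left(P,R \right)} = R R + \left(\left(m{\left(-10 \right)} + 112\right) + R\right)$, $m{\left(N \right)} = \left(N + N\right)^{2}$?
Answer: $-212599$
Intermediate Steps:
$m{\left(N \right)} = 4 N^{2}$ ($m{\left(N \right)} = \left(2 N\right)^{2} = 4 N^{2}$)
$V{\left(P,R \right)} = 512 + R + R^{2}$ ($V{\left(P,R \right)} = R R + \left(\left(4 \left(-10\right)^{2} + 112\right) + R\right) = R^{2} + \left(\left(4 \cdot 100 + 112\right) + R\right) = R^{2} + \left(\left(400 + 112\right) + R\right) = R^{2} + \left(512 + R\right) = 512 + R + R^{2}$)
$y{\left(c \right)} = -8 - 8 c$ ($y{\left(c \right)} = - 4 \left(\left(2 + c\right) + c\right) = - 4 \left(2 + 2 c\right) = -8 - 8 c$)
$\left(V{\left(104,219 \right)} - 260331\right) + y{\left(119 \right)} = \left(\left(512 + 219 + 219^{2}\right) - 260331\right) - 960 = \left(\left(512 + 219 + 47961\right) - 260331\right) - 960 = \left(48692 - 260331\right) - 960 = -211639 - 960 = -212599$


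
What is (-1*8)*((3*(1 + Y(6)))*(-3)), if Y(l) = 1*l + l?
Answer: 936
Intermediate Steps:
Y(l) = 2*l (Y(l) = l + l = 2*l)
(-1*8)*((3*(1 + Y(6)))*(-3)) = (-1*8)*((3*(1 + 2*6))*(-3)) = -8*3*(1 + 12)*(-3) = -8*3*13*(-3) = -312*(-3) = -8*(-117) = 936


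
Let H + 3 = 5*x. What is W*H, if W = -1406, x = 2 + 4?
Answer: -37962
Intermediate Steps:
x = 6
H = 27 (H = -3 + 5*6 = -3 + 30 = 27)
W*H = -1406*27 = -37962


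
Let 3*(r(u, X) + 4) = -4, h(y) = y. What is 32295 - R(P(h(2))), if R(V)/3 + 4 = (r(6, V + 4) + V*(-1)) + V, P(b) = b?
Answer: 32323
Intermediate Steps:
r(u, X) = -16/3 (r(u, X) = -4 + (⅓)*(-4) = -4 - 4/3 = -16/3)
R(V) = -28 (R(V) = -12 + 3*((-16/3 + V*(-1)) + V) = -12 + 3*((-16/3 - V) + V) = -12 + 3*(-16/3) = -12 - 16 = -28)
32295 - R(P(h(2))) = 32295 - 1*(-28) = 32295 + 28 = 32323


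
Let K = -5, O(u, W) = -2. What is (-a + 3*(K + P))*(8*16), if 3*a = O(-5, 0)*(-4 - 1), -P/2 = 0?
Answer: -7040/3 ≈ -2346.7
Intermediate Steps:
P = 0 (P = -2*0 = 0)
a = 10/3 (a = (-2*(-4 - 1))/3 = (-2*(-5))/3 = (⅓)*10 = 10/3 ≈ 3.3333)
(-a + 3*(K + P))*(8*16) = (-1*10/3 + 3*(-5 + 0))*(8*16) = (-10/3 + 3*(-5))*128 = (-10/3 - 15)*128 = -55/3*128 = -7040/3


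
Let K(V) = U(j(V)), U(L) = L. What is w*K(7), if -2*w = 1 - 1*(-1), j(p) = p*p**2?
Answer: -343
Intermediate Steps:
j(p) = p**3
w = -1 (w = -(1 - 1*(-1))/2 = -(1 + 1)/2 = -1/2*2 = -1)
K(V) = V**3
w*K(7) = -1*7**3 = -1*343 = -343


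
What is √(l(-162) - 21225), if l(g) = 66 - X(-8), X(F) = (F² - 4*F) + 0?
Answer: I*√21255 ≈ 145.79*I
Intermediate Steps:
X(F) = F² - 4*F
l(g) = -30 (l(g) = 66 - (-8)*(-4 - 8) = 66 - (-8)*(-12) = 66 - 1*96 = 66 - 96 = -30)
√(l(-162) - 21225) = √(-30 - 21225) = √(-21255) = I*√21255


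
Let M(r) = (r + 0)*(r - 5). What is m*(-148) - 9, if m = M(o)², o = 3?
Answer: -5337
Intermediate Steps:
M(r) = r*(-5 + r)
m = 36 (m = (3*(-5 + 3))² = (3*(-2))² = (-6)² = 36)
m*(-148) - 9 = 36*(-148) - 9 = -5328 - 9 = -5337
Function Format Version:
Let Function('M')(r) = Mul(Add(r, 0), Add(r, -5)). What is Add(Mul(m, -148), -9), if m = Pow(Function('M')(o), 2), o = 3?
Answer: -5337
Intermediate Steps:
Function('M')(r) = Mul(r, Add(-5, r))
m = 36 (m = Pow(Mul(3, Add(-5, 3)), 2) = Pow(Mul(3, -2), 2) = Pow(-6, 2) = 36)
Add(Mul(m, -148), -9) = Add(Mul(36, -148), -9) = Add(-5328, -9) = -5337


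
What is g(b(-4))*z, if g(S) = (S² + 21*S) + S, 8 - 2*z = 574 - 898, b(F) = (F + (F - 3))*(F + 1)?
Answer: 301290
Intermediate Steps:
b(F) = (1 + F)*(-3 + 2*F) (b(F) = (F + (-3 + F))*(1 + F) = (-3 + 2*F)*(1 + F) = (1 + F)*(-3 + 2*F))
z = 166 (z = 4 - (574 - 898)/2 = 4 - ½*(-324) = 4 + 162 = 166)
g(S) = S² + 22*S
g(b(-4))*z = ((-3 - 1*(-4) + 2*(-4)²)*(22 + (-3 - 1*(-4) + 2*(-4)²)))*166 = ((-3 + 4 + 2*16)*(22 + (-3 + 4 + 2*16)))*166 = ((-3 + 4 + 32)*(22 + (-3 + 4 + 32)))*166 = (33*(22 + 33))*166 = (33*55)*166 = 1815*166 = 301290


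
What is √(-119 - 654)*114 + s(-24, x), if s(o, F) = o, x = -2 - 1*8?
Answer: -24 + 114*I*√773 ≈ -24.0 + 3169.5*I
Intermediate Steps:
x = -10 (x = -2 - 8 = -10)
√(-119 - 654)*114 + s(-24, x) = √(-119 - 654)*114 - 24 = √(-773)*114 - 24 = (I*√773)*114 - 24 = 114*I*√773 - 24 = -24 + 114*I*√773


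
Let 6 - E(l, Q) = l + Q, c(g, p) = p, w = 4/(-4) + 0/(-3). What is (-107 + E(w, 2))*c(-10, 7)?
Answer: -714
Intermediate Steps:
w = -1 (w = 4*(-¼) + 0*(-⅓) = -1 + 0 = -1)
E(l, Q) = 6 - Q - l (E(l, Q) = 6 - (l + Q) = 6 - (Q + l) = 6 + (-Q - l) = 6 - Q - l)
(-107 + E(w, 2))*c(-10, 7) = (-107 + (6 - 1*2 - 1*(-1)))*7 = (-107 + (6 - 2 + 1))*7 = (-107 + 5)*7 = -102*7 = -714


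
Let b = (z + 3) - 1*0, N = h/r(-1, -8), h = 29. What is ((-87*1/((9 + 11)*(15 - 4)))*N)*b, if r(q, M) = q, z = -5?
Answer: -2523/110 ≈ -22.936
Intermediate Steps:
N = -29 (N = 29/(-1) = 29*(-1) = -29)
b = -2 (b = (-5 + 3) - 1*0 = -2 + 0 = -2)
((-87*1/((9 + 11)*(15 - 4)))*N)*b = (-87*1/((9 + 11)*(15 - 4))*(-29))*(-2) = (-87/(11*20)*(-29))*(-2) = (-87/220*(-29))*(-2) = (-87*1/220*(-29))*(-2) = -87/220*(-29)*(-2) = (2523/220)*(-2) = -2523/110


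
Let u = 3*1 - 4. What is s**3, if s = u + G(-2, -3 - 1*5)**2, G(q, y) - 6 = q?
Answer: 3375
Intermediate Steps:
u = -1 (u = 3 - 4 = -1)
G(q, y) = 6 + q
s = 15 (s = -1 + (6 - 2)**2 = -1 + 4**2 = -1 + 16 = 15)
s**3 = 15**3 = 3375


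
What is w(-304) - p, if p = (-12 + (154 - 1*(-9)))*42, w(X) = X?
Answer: -6646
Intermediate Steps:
p = 6342 (p = (-12 + (154 + 9))*42 = (-12 + 163)*42 = 151*42 = 6342)
w(-304) - p = -304 - 1*6342 = -304 - 6342 = -6646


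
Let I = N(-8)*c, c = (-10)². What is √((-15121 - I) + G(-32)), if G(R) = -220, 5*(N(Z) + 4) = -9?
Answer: I*√14761 ≈ 121.49*I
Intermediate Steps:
N(Z) = -29/5 (N(Z) = -4 + (⅕)*(-9) = -4 - 9/5 = -29/5)
c = 100
I = -580 (I = -29/5*100 = -580)
√((-15121 - I) + G(-32)) = √((-15121 - 1*(-580)) - 220) = √((-15121 + 580) - 220) = √(-14541 - 220) = √(-14761) = I*√14761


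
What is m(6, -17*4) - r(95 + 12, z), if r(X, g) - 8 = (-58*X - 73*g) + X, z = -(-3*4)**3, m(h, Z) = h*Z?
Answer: 131827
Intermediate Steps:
m(h, Z) = Z*h
z = 1728 (z = -1*(-12)**3 = -1*(-1728) = 1728)
r(X, g) = 8 - 73*g - 57*X (r(X, g) = 8 + ((-58*X - 73*g) + X) = 8 + ((-73*g - 58*X) + X) = 8 + (-73*g - 57*X) = 8 - 73*g - 57*X)
m(6, -17*4) - r(95 + 12, z) = -17*4*6 - (8 - 73*1728 - 57*(95 + 12)) = -68*6 - (8 - 126144 - 57*107) = -408 - (8 - 126144 - 6099) = -408 - 1*(-132235) = -408 + 132235 = 131827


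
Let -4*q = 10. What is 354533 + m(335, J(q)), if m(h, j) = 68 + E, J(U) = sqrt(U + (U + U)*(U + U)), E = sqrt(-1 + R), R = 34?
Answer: 354601 + sqrt(33) ≈ 3.5461e+5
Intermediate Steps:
q = -5/2 (q = -1/4*10 = -5/2 ≈ -2.5000)
E = sqrt(33) (E = sqrt(-1 + 34) = sqrt(33) ≈ 5.7446)
J(U) = sqrt(U + 4*U**2) (J(U) = sqrt(U + (2*U)*(2*U)) = sqrt(U + 4*U**2))
m(h, j) = 68 + sqrt(33)
354533 + m(335, J(q)) = 354533 + (68 + sqrt(33)) = 354601 + sqrt(33)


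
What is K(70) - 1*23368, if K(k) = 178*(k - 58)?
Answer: -21232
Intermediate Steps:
K(k) = -10324 + 178*k (K(k) = 178*(-58 + k) = -10324 + 178*k)
K(70) - 1*23368 = (-10324 + 178*70) - 1*23368 = (-10324 + 12460) - 23368 = 2136 - 23368 = -21232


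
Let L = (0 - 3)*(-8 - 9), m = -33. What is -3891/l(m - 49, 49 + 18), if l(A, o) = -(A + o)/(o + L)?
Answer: -153046/5 ≈ -30609.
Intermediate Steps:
L = 51 (L = -3*(-17) = 51)
l(A, o) = -(A + o)/(51 + o) (l(A, o) = -(A + o)/(o + 51) = -(A + o)/(51 + o))
-3891/l(m - 49, 49 + 18) = -3891*(51 + (49 + 18))/(-(-33 - 49) - (49 + 18)) = -3891*(51 + 67)/(-1*(-82) - 1*67) = -3891*118/(82 - 67) = -3891/((1/118)*15) = -3891/15/118 = -3891*118/15 = -153046/5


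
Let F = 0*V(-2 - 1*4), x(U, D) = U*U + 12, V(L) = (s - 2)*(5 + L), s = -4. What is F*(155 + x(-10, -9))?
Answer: 0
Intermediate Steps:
V(L) = -30 - 6*L (V(L) = (-4 - 2)*(5 + L) = -6*(5 + L) = -30 - 6*L)
x(U, D) = 12 + U² (x(U, D) = U² + 12 = 12 + U²)
F = 0 (F = 0*(-30 - 6*(-2 - 1*4)) = 0*(-30 - 6*(-2 - 4)) = 0*(-30 - 6*(-6)) = 0*(-30 + 36) = 0*6 = 0)
F*(155 + x(-10, -9)) = 0*(155 + (12 + (-10)²)) = 0*(155 + (12 + 100)) = 0*(155 + 112) = 0*267 = 0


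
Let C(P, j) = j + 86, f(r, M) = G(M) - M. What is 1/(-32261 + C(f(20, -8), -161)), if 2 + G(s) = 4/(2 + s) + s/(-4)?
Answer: -1/32336 ≈ -3.0925e-5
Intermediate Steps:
G(s) = -2 + 4/(2 + s) - s/4 (G(s) = -2 + (4/(2 + s) + s/(-4)) = -2 + (4/(2 + s) + s*(-¼)) = -2 + (4/(2 + s) - s/4) = -2 + 4/(2 + s) - s/4)
f(r, M) = -M - M*(10 + M)/(8 + 4*M) (f(r, M) = -M*(10 + M)/(8 + 4*M) - M = -M - M*(10 + M)/(8 + 4*M))
C(P, j) = 86 + j
1/(-32261 + C(f(20, -8), -161)) = 1/(-32261 + (86 - 161)) = 1/(-32261 - 75) = 1/(-32336) = -1/32336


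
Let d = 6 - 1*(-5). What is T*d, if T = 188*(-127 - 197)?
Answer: -670032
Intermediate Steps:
T = -60912 (T = 188*(-324) = -60912)
d = 11 (d = 6 + 5 = 11)
T*d = -60912*11 = -670032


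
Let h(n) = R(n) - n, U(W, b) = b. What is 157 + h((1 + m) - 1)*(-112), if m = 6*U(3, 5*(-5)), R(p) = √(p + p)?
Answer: -16643 - 1120*I*√3 ≈ -16643.0 - 1939.9*I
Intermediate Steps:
R(p) = √2*√p (R(p) = √(2*p) = √2*√p)
m = -150 (m = 6*(5*(-5)) = 6*(-25) = -150)
h(n) = -n + √2*√n (h(n) = √2*√n - n = -n + √2*√n)
157 + h((1 + m) - 1)*(-112) = 157 + (-((1 - 150) - 1) + √2*√((1 - 150) - 1))*(-112) = 157 + (-(-149 - 1) + √2*√(-149 - 1))*(-112) = 157 + (-1*(-150) + √2*√(-150))*(-112) = 157 + (150 + √2*(5*I*√6))*(-112) = 157 + (150 + 10*I*√3)*(-112) = 157 + (-16800 - 1120*I*√3) = -16643 - 1120*I*√3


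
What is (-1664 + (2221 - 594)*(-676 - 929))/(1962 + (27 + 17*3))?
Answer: -2612999/2040 ≈ -1280.9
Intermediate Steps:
(-1664 + (2221 - 594)*(-676 - 929))/(1962 + (27 + 17*3)) = (-1664 + 1627*(-1605))/(1962 + (27 + 51)) = (-1664 - 2611335)/(1962 + 78) = -2612999/2040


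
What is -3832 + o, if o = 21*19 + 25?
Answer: -3408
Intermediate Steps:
o = 424 (o = 399 + 25 = 424)
-3832 + o = -3832 + 424 = -3408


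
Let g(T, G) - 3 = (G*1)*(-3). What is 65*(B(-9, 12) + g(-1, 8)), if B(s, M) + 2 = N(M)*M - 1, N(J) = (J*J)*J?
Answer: 1346280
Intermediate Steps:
g(T, G) = 3 - 3*G (g(T, G) = 3 + (G*1)*(-3) = 3 + G*(-3) = 3 - 3*G)
N(J) = J**3 (N(J) = J**2*J = J**3)
B(s, M) = -3 + M**4 (B(s, M) = -2 + (M**3*M - 1) = -2 + (M**4 - 1) = -2 + (-1 + M**4) = -3 + M**4)
65*(B(-9, 12) + g(-1, 8)) = 65*((-3 + 12**4) + (3 - 3*8)) = 65*((-3 + 20736) + (3 - 24)) = 65*(20733 - 21) = 65*20712 = 1346280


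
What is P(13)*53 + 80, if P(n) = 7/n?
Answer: 1411/13 ≈ 108.54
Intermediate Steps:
P(13)*53 + 80 = (7/13)*53 + 80 = 371/13 + 80 = 1411/13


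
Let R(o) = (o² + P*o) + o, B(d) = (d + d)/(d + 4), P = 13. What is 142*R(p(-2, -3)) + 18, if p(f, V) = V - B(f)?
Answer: -1828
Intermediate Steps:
B(d) = 2*d/(4 + d) (B(d) = (2*d)/(4 + d) = 2*d/(4 + d))
p(f, V) = V - 2*f/(4 + f)
R(o) = o² + 14*o (R(o) = (o² + 13*o) + o = o² + 14*o)
142*R(p(-2, -3)) + 18 = 142*(((-2*(-2) - 3*(4 - 2))/(4 - 2))*(14 + (-2*(-2) - 3*(4 - 2))/(4 - 2))) + 18 = 142*(((4 - 3*2)/2)*(14 + (4 - 3*2)/2)) + 18 = 142*(((4 - 6)/2)*(14 + (4 - 6)/2)) + 18 = 142*(((½)*(-2))*(14 + (½)*(-2))) + 18 = 142*(-(14 - 1)) + 18 = 142*(-1*13) + 18 = 142*(-13) + 18 = -1846 + 18 = -1828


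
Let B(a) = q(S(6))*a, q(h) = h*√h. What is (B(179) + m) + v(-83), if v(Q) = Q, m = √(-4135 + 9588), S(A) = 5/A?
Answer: -83 + √5453 + 895*√30/36 ≈ 127.01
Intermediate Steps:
m = √5453 ≈ 73.844
q(h) = h^(3/2)
B(a) = 5*a*√30/36 (B(a) = (5/6)^(3/2)*a = (5*(⅙))^(3/2)*a = (⅚)^(3/2)*a = (5*√30/36)*a = 5*a*√30/36)
(B(179) + m) + v(-83) = ((5/36)*179*√30 + √5453) - 83 = (895*√30/36 + √5453) - 83 = (√5453 + 895*√30/36) - 83 = -83 + √5453 + 895*√30/36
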